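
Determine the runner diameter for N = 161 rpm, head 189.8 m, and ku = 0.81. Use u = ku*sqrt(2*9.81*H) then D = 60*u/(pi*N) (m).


u = 0.81 * sqrt(2*9.81*189.8) = 49.4291 m/s
D = 60 * 49.4291 / (pi * 161) = 5.8635 m


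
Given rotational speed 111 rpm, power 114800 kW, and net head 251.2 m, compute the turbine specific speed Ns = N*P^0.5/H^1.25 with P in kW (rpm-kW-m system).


Ns = 111 * 114800^0.5 / 251.2^1.25 = 37.6071


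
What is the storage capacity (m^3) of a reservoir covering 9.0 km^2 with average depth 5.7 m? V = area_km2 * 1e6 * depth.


V = 9.0 * 1e6 * 5.7 = 5.1300e+07 m^3


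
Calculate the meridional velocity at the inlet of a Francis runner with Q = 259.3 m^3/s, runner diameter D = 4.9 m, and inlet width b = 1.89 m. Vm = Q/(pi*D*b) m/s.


Vm = 259.3 / (pi * 4.9 * 1.89) = 8.9124 m/s


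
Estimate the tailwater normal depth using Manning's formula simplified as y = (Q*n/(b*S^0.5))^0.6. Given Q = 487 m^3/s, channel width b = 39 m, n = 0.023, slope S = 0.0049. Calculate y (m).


y = (487 * 0.023 / (39 * 0.0049^0.5))^0.6 = 2.3327 m


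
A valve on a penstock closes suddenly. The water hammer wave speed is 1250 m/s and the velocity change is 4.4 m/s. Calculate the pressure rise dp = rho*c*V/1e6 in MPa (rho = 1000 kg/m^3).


dp = 1000 * 1250 * 4.4 / 1e6 = 5.5000 MPa


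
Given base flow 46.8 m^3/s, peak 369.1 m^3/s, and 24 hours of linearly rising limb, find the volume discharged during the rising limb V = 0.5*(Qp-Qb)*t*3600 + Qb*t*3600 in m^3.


V = 0.5*(369.1 - 46.8)*24*3600 + 46.8*24*3600 = 1.7967e+07 m^3


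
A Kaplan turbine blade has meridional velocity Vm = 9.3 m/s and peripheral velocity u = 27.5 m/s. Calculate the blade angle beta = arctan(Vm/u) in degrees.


beta = arctan(9.3 / 27.5) = 18.6846 degrees


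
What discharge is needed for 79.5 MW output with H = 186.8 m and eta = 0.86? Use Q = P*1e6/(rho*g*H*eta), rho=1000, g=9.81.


Q = 79.5 * 1e6 / (1000 * 9.81 * 186.8 * 0.86) = 50.4455 m^3/s


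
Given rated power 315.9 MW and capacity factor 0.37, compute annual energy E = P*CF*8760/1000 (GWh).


E = 315.9 * 0.37 * 8760 / 1000 = 1023.8951 GWh


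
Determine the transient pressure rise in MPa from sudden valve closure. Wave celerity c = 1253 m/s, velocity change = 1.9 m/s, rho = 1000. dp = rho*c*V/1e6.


dp = 1000 * 1253 * 1.9 / 1e6 = 2.3807 MPa


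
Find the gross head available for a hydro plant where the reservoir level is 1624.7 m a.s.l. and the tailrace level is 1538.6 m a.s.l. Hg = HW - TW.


Hg = 1624.7 - 1538.6 = 86.1000 m


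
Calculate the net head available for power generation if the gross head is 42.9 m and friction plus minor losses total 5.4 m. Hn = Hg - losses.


Hn = 42.9 - 5.4 = 37.5000 m


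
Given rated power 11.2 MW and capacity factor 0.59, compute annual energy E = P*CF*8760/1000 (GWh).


E = 11.2 * 0.59 * 8760 / 1000 = 57.8861 GWh


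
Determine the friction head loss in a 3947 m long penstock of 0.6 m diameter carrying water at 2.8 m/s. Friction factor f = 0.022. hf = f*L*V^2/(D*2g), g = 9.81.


hf = 0.022 * 3947 * 2.8^2 / (0.6 * 2 * 9.81) = 57.8303 m


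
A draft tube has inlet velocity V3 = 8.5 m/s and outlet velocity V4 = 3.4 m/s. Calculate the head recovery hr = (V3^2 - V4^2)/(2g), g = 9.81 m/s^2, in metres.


hr = (8.5^2 - 3.4^2) / (2*9.81) = 3.0933 m


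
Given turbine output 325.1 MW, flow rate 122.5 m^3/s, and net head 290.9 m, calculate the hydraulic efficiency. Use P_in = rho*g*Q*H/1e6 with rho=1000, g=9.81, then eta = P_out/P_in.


P_in = 1000 * 9.81 * 122.5 * 290.9 / 1e6 = 349.5818 MW
eta = 325.1 / 349.5818 = 0.9300


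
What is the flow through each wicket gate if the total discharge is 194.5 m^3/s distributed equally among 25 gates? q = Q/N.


q = 194.5 / 25 = 7.7800 m^3/s


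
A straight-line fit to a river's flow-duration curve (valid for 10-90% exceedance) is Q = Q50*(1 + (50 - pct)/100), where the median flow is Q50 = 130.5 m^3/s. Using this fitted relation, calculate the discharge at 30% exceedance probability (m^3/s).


Q = 130.5 * (1 + (50 - 30)/100) = 156.6000 m^3/s


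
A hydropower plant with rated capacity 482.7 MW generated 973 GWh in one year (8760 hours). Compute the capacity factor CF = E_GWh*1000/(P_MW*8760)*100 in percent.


CF = 973 * 1000 / (482.7 * 8760) * 100 = 23.0108 %


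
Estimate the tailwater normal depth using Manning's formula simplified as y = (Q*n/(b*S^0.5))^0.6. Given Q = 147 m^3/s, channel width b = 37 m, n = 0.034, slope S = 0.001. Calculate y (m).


y = (147 * 0.034 / (37 * 0.001^0.5))^0.6 = 2.3898 m


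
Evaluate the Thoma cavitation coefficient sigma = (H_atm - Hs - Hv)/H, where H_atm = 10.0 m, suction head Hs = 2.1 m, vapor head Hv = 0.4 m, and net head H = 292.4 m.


sigma = (10.0 - 2.1 - 0.4) / 292.4 = 0.0256


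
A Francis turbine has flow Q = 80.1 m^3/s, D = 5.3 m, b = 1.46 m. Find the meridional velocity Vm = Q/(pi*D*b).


Vm = 80.1 / (pi * 5.3 * 1.46) = 3.2950 m/s


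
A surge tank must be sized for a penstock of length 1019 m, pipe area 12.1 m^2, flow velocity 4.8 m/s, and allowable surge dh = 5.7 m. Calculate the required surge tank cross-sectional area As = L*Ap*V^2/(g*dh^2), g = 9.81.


As = 1019 * 12.1 * 4.8^2 / (9.81 * 5.7^2) = 891.2988 m^2


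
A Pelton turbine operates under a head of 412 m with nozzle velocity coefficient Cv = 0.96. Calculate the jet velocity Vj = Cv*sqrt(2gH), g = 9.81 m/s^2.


Vj = 0.96 * sqrt(2*9.81*412) = 86.3116 m/s


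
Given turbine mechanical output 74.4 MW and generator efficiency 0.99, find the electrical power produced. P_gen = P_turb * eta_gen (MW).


P_gen = 74.4 * 0.99 = 73.6560 MW


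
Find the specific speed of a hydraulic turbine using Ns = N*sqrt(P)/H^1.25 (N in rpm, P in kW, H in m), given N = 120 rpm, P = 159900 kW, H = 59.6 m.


Ns = 120 * 159900^0.5 / 59.6^1.25 = 289.7662


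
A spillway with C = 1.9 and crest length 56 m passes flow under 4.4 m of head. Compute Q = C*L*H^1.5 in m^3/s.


Q = 1.9 * 56 * 4.4^1.5 = 982.0207 m^3/s


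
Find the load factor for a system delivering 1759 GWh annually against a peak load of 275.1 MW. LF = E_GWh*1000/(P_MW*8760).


LF = 1759 * 1000 / (275.1 * 8760) = 0.7299


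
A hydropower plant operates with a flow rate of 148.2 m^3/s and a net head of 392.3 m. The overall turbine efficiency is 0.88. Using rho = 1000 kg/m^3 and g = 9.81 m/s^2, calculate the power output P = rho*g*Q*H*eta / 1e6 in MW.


P = 1000 * 9.81 * 148.2 * 392.3 * 0.88 / 1e6 = 501.9012 MW


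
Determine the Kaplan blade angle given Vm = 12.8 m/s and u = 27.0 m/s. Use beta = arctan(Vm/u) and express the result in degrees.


beta = arctan(12.8 / 27.0) = 25.3644 degrees


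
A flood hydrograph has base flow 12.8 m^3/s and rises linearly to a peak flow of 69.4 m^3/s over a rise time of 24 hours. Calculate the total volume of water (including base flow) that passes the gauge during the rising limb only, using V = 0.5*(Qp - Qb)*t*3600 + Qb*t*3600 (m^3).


V = 0.5*(69.4 - 12.8)*24*3600 + 12.8*24*3600 = 3.5510e+06 m^3


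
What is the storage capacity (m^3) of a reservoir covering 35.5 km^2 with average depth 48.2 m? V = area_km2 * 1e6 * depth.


V = 35.5 * 1e6 * 48.2 = 1.7111e+09 m^3


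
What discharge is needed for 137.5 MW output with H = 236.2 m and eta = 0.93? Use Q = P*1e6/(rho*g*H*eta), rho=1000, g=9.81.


Q = 137.5 * 1e6 / (1000 * 9.81 * 236.2 * 0.93) = 63.8074 m^3/s


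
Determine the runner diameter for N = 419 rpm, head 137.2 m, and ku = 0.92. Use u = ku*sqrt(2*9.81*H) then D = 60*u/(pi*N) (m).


u = 0.92 * sqrt(2*9.81*137.2) = 47.7325 m/s
D = 60 * 47.7325 / (pi * 419) = 2.1757 m


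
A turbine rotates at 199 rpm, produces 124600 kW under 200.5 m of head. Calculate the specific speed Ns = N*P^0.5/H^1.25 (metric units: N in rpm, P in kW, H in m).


Ns = 199 * 124600^0.5 / 200.5^1.25 = 93.1042


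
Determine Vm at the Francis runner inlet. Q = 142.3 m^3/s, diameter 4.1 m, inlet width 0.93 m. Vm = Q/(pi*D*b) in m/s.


Vm = 142.3 / (pi * 4.1 * 0.93) = 11.8792 m/s


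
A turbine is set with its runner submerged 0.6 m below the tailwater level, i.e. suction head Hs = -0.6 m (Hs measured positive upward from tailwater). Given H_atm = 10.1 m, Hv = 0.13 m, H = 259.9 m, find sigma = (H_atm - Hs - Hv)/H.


sigma = (10.1 - (-0.6) - 0.13) / 259.9 = 0.0407


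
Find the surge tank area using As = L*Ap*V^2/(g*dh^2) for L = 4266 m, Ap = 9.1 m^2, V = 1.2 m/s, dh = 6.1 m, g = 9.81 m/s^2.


As = 4266 * 9.1 * 1.2^2 / (9.81 * 6.1^2) = 153.1426 m^2


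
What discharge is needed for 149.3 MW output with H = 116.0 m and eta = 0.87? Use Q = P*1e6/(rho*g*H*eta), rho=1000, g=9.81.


Q = 149.3 * 1e6 / (1000 * 9.81 * 116.0 * 0.87) = 150.8042 m^3/s


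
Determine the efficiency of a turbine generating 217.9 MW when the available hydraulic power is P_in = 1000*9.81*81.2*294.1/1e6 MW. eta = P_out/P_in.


P_in = 1000 * 9.81 * 81.2 * 294.1 / 1e6 = 234.2718 MW
eta = 217.9 / 234.2718 = 0.9301


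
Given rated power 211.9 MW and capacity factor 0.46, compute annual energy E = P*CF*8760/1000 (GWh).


E = 211.9 * 0.46 * 8760 / 1000 = 853.8722 GWh


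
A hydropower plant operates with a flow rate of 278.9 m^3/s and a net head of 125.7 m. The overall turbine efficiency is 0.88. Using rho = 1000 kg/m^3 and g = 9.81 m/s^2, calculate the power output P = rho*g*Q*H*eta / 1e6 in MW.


P = 1000 * 9.81 * 278.9 * 125.7 * 0.88 / 1e6 = 302.6464 MW


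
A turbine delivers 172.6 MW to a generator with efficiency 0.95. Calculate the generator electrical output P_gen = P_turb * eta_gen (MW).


P_gen = 172.6 * 0.95 = 163.9700 MW


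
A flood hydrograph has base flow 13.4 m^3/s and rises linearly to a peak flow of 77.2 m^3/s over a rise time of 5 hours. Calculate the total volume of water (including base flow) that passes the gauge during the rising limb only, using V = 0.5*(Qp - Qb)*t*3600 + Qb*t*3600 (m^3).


V = 0.5*(77.2 - 13.4)*5*3600 + 13.4*5*3600 = 815400.0000 m^3


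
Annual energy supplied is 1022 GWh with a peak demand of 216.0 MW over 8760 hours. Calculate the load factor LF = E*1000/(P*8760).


LF = 1022 * 1000 / (216.0 * 8760) = 0.5401


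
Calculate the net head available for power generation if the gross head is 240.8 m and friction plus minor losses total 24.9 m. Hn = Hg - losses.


Hn = 240.8 - 24.9 = 215.9000 m


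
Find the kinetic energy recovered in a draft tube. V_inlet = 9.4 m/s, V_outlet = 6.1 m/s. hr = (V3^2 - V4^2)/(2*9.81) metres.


hr = (9.4^2 - 6.1^2) / (2*9.81) = 2.6070 m


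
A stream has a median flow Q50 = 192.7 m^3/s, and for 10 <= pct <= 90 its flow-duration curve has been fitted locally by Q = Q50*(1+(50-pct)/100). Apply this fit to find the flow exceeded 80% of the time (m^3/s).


Q = 192.7 * (1 + (50 - 80)/100) = 134.8900 m^3/s


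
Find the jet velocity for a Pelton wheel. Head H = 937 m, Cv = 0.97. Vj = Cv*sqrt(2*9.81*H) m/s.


Vj = 0.97 * sqrt(2*9.81*937) = 131.5198 m/s


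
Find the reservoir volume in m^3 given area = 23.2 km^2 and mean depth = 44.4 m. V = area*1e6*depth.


V = 23.2 * 1e6 * 44.4 = 1.0301e+09 m^3


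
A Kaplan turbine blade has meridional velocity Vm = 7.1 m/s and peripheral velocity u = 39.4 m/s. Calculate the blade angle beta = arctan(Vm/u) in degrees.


beta = arctan(7.1 / 39.4) = 10.2152 degrees


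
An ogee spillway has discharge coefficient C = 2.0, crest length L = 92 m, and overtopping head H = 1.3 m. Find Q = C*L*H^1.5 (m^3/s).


Q = 2.0 * 92 * 1.3^1.5 = 272.7300 m^3/s


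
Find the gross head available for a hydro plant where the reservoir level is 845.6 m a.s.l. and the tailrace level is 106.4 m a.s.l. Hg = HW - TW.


Hg = 845.6 - 106.4 = 739.2000 m


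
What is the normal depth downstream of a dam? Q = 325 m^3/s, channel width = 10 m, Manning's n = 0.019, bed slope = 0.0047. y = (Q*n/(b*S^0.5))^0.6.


y = (325 * 0.019 / (10 * 0.0047^0.5))^0.6 = 3.7390 m


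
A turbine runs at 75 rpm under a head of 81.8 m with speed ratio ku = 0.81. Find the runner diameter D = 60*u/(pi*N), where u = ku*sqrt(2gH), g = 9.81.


u = 0.81 * sqrt(2*9.81*81.8) = 32.4497 m/s
D = 60 * 32.4497 / (pi * 75) = 8.2633 m


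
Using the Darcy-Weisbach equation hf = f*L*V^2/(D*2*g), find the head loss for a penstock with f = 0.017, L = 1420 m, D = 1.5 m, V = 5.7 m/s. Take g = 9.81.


hf = 0.017 * 1420 * 5.7^2 / (1.5 * 2 * 9.81) = 26.6500 m


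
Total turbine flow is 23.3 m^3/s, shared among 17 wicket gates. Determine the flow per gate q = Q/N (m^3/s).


q = 23.3 / 17 = 1.3706 m^3/s


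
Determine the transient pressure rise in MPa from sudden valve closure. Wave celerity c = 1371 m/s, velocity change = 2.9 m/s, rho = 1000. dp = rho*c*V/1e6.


dp = 1000 * 1371 * 2.9 / 1e6 = 3.9759 MPa


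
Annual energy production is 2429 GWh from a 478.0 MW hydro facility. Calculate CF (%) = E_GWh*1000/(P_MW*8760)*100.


CF = 2429 * 1000 / (478.0 * 8760) * 100 = 58.0090 %


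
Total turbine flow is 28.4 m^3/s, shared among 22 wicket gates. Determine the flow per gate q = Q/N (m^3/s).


q = 28.4 / 22 = 1.2909 m^3/s


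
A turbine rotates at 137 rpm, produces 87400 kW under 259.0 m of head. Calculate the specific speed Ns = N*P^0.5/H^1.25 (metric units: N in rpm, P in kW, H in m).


Ns = 137 * 87400^0.5 / 259.0^1.25 = 38.9809


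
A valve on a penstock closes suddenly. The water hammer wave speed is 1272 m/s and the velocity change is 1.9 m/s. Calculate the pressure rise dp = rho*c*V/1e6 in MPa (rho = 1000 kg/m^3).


dp = 1000 * 1272 * 1.9 / 1e6 = 2.4168 MPa


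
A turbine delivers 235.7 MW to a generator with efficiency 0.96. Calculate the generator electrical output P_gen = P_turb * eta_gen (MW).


P_gen = 235.7 * 0.96 = 226.2720 MW


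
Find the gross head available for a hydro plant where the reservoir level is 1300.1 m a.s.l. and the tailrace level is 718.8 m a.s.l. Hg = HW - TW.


Hg = 1300.1 - 718.8 = 581.3000 m


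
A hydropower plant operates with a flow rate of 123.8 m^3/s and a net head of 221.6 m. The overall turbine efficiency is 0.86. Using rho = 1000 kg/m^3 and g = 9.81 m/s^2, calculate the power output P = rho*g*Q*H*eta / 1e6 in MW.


P = 1000 * 9.81 * 123.8 * 221.6 * 0.86 / 1e6 = 231.4504 MW


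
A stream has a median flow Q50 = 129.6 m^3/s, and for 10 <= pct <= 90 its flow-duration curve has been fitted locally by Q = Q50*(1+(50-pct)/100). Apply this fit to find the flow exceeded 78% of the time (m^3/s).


Q = 129.6 * (1 + (50 - 78)/100) = 93.3120 m^3/s


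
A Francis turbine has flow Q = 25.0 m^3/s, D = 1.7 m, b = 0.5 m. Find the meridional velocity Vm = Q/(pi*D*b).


Vm = 25.0 / (pi * 1.7 * 0.5) = 9.3621 m/s


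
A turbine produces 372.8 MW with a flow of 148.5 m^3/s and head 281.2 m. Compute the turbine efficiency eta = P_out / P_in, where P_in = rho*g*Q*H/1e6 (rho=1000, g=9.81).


P_in = 1000 * 9.81 * 148.5 * 281.2 / 1e6 = 409.6479 MW
eta = 372.8 / 409.6479 = 0.9100


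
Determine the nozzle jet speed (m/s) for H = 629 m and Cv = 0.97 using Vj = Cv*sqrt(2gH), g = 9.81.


Vj = 0.97 * sqrt(2*9.81*629) = 107.7573 m/s


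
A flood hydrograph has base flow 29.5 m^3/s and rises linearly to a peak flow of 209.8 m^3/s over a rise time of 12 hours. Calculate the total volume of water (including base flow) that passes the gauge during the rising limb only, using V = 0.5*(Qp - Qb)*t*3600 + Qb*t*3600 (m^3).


V = 0.5*(209.8 - 29.5)*12*3600 + 29.5*12*3600 = 5.1689e+06 m^3


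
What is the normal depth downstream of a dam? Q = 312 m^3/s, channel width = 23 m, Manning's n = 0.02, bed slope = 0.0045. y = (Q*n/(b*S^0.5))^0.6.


y = (312 * 0.02 / (23 * 0.0045^0.5))^0.6 = 2.3127 m


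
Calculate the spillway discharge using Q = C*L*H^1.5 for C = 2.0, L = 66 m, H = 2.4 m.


Q = 2.0 * 66 * 2.4^1.5 = 490.7844 m^3/s


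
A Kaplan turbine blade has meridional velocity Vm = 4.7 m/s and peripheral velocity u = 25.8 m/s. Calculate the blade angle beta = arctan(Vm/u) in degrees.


beta = arctan(4.7 / 25.8) = 10.3244 degrees


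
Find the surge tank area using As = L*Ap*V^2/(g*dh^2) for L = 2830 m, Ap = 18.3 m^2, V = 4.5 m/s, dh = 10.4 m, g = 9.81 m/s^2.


As = 2830 * 18.3 * 4.5^2 / (9.81 * 10.4^2) = 988.3866 m^2


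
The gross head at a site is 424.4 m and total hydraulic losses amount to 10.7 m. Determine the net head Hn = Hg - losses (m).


Hn = 424.4 - 10.7 = 413.7000 m


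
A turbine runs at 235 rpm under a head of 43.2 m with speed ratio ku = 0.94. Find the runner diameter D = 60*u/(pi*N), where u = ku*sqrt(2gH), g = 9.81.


u = 0.94 * sqrt(2*9.81*43.2) = 27.3665 m/s
D = 60 * 27.3665 / (pi * 235) = 2.2241 m


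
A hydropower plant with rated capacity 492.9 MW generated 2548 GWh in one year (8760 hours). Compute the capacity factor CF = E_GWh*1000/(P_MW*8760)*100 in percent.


CF = 2548 * 1000 / (492.9 * 8760) * 100 = 59.0115 %


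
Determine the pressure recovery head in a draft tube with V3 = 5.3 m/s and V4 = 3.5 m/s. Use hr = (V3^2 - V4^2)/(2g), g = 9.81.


hr = (5.3^2 - 3.5^2) / (2*9.81) = 0.8073 m


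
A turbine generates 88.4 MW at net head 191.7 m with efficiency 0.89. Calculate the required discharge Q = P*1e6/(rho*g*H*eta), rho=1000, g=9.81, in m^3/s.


Q = 88.4 * 1e6 / (1000 * 9.81 * 191.7 * 0.89) = 52.8167 m^3/s


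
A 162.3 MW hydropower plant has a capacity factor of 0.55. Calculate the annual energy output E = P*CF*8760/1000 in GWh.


E = 162.3 * 0.55 * 8760 / 1000 = 781.9614 GWh


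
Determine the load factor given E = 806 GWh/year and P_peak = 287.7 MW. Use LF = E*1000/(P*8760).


LF = 806 * 1000 / (287.7 * 8760) = 0.3198


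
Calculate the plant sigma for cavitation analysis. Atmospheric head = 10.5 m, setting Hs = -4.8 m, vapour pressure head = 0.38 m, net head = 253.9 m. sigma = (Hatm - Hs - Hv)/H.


sigma = (10.5 - (-4.8) - 0.38) / 253.9 = 0.0588


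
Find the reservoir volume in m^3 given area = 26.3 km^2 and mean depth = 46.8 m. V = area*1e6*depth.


V = 26.3 * 1e6 * 46.8 = 1.2308e+09 m^3


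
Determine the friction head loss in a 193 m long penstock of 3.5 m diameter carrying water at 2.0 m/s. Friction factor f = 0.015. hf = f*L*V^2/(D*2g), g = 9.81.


hf = 0.015 * 193 * 2.0^2 / (3.5 * 2 * 9.81) = 0.1686 m


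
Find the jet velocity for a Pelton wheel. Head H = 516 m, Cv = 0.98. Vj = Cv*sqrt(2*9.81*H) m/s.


Vj = 0.98 * sqrt(2*9.81*516) = 98.6053 m/s


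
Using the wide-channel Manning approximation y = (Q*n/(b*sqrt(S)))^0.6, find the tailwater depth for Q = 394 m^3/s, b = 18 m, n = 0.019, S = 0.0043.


y = (394 * 0.019 / (18 * 0.0043^0.5))^0.6 = 3.0293 m


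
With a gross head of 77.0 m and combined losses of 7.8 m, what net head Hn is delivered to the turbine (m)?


Hn = 77.0 - 7.8 = 69.2000 m


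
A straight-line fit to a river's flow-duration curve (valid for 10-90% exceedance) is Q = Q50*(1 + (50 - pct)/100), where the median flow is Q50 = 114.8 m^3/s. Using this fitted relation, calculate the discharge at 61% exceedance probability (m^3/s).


Q = 114.8 * (1 + (50 - 61)/100) = 102.1720 m^3/s


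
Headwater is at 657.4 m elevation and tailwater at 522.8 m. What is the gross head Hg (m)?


Hg = 657.4 - 522.8 = 134.6000 m


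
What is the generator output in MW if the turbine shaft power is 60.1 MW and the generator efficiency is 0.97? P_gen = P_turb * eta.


P_gen = 60.1 * 0.97 = 58.2970 MW


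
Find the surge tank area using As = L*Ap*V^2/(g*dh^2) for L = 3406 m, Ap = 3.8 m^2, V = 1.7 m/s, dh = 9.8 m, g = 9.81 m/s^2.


As = 3406 * 3.8 * 1.7^2 / (9.81 * 9.8^2) = 39.7013 m^2


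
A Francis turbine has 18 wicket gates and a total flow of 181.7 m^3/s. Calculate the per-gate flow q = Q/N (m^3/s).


q = 181.7 / 18 = 10.0944 m^3/s


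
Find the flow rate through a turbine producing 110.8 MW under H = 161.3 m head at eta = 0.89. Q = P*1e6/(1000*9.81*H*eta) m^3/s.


Q = 110.8 * 1e6 / (1000 * 9.81 * 161.3 * 0.89) = 78.6767 m^3/s


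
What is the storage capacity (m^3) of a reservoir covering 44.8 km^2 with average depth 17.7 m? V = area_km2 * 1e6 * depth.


V = 44.8 * 1e6 * 17.7 = 7.9296e+08 m^3


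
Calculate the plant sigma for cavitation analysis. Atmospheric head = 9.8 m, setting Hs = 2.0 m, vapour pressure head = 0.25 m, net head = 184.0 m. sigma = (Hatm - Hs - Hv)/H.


sigma = (9.8 - 2.0 - 0.25) / 184.0 = 0.0410


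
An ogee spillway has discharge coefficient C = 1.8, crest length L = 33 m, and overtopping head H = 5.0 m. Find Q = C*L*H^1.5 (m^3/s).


Q = 1.8 * 33 * 5.0^1.5 = 664.1122 m^3/s


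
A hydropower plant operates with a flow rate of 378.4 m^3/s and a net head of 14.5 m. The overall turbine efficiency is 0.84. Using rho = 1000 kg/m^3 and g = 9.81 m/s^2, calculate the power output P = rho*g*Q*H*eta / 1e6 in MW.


P = 1000 * 9.81 * 378.4 * 14.5 * 0.84 / 1e6 = 45.2134 MW


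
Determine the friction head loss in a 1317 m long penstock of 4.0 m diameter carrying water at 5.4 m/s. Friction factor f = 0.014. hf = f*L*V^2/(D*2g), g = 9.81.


hf = 0.014 * 1317 * 5.4^2 / (4.0 * 2 * 9.81) = 6.8508 m


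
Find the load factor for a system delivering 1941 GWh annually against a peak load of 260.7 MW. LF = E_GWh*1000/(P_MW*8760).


LF = 1941 * 1000 / (260.7 * 8760) = 0.8499


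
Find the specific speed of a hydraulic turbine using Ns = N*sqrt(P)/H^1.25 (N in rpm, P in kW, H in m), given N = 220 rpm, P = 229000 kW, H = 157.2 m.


Ns = 220 * 229000^0.5 / 157.2^1.25 = 189.1362


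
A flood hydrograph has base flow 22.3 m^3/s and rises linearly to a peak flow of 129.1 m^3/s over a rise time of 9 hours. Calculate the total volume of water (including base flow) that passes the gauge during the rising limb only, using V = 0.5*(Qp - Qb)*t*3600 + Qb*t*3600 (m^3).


V = 0.5*(129.1 - 22.3)*9*3600 + 22.3*9*3600 = 2.4527e+06 m^3


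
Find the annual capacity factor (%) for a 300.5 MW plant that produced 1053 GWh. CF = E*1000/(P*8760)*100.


CF = 1053 * 1000 / (300.5 * 8760) * 100 = 40.0018 %


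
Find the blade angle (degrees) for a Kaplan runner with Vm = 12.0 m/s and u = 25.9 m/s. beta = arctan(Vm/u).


beta = arctan(12.0 / 25.9) = 24.8593 degrees


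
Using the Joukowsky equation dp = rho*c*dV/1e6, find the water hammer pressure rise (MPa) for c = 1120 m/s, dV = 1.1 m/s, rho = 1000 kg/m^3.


dp = 1000 * 1120 * 1.1 / 1e6 = 1.2320 MPa


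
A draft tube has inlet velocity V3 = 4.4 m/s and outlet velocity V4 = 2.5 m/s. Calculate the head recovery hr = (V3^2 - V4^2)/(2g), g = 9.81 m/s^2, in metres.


hr = (4.4^2 - 2.5^2) / (2*9.81) = 0.6682 m


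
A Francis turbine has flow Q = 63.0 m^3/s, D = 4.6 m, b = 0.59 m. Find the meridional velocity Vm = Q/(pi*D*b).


Vm = 63.0 / (pi * 4.6 * 0.59) = 7.3889 m/s


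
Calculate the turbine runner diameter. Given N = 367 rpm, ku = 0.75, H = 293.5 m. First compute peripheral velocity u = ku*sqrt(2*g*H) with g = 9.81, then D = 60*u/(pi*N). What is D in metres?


u = 0.75 * sqrt(2*9.81*293.5) = 56.9134 m/s
D = 60 * 56.9134 / (pi * 367) = 2.9618 m


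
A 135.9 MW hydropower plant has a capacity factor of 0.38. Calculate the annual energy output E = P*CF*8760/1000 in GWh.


E = 135.9 * 0.38 * 8760 / 1000 = 452.3839 GWh


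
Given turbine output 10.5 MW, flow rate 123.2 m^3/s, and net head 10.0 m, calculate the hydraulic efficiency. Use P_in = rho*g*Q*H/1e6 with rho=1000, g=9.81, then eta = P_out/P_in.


P_in = 1000 * 9.81 * 123.2 * 10.0 / 1e6 = 12.0859 MW
eta = 10.5 / 12.0859 = 0.8688


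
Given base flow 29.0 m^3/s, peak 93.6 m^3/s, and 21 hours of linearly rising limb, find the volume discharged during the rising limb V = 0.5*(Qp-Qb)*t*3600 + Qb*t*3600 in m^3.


V = 0.5*(93.6 - 29.0)*21*3600 + 29.0*21*3600 = 4.6343e+06 m^3


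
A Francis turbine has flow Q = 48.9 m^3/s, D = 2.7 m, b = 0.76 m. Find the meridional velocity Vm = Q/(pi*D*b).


Vm = 48.9 / (pi * 2.7 * 0.76) = 7.5855 m/s


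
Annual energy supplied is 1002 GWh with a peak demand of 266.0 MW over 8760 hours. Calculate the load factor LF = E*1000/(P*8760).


LF = 1002 * 1000 / (266.0 * 8760) = 0.4300


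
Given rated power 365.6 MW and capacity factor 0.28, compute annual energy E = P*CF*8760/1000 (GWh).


E = 365.6 * 0.28 * 8760 / 1000 = 896.7437 GWh


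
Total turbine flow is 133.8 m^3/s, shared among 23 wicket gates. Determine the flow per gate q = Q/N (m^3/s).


q = 133.8 / 23 = 5.8174 m^3/s


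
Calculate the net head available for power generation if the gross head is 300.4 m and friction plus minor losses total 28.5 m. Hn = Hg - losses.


Hn = 300.4 - 28.5 = 271.9000 m


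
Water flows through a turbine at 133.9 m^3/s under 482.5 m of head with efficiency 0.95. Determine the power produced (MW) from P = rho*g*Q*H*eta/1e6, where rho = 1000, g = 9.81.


P = 1000 * 9.81 * 133.9 * 482.5 * 0.95 / 1e6 = 602.1026 MW


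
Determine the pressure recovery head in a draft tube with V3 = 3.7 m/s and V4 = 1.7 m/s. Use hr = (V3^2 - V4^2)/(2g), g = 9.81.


hr = (3.7^2 - 1.7^2) / (2*9.81) = 0.5505 m


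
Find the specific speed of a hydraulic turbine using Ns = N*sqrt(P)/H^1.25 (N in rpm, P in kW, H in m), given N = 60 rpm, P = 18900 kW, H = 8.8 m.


Ns = 60 * 18900^0.5 / 8.8^1.25 = 544.2254


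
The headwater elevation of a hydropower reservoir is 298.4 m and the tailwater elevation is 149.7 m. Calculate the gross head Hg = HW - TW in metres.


Hg = 298.4 - 149.7 = 148.7000 m


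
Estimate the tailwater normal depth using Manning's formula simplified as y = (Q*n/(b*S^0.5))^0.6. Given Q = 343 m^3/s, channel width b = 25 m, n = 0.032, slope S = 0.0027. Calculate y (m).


y = (343 * 0.032 / (25 * 0.0027^0.5))^0.6 = 3.5983 m


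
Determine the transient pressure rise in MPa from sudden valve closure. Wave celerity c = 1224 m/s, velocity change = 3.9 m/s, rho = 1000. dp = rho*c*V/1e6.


dp = 1000 * 1224 * 3.9 / 1e6 = 4.7736 MPa


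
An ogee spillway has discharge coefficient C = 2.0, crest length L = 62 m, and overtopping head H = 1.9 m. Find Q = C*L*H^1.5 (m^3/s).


Q = 2.0 * 62 * 1.9^1.5 = 324.7522 m^3/s


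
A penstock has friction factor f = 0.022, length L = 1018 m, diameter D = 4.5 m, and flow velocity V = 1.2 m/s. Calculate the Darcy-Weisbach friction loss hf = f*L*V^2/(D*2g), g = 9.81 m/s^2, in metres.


hf = 0.022 * 1018 * 1.2^2 / (4.5 * 2 * 9.81) = 0.3653 m


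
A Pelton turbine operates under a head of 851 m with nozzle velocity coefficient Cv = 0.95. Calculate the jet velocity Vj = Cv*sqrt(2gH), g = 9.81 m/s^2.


Vj = 0.95 * sqrt(2*9.81*851) = 122.7546 m/s


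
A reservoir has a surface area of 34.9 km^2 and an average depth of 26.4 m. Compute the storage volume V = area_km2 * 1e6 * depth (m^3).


V = 34.9 * 1e6 * 26.4 = 9.2136e+08 m^3


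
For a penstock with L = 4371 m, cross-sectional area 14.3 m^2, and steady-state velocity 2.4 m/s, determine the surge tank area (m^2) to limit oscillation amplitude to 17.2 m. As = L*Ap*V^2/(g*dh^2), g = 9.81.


As = 4371 * 14.3 * 2.4^2 / (9.81 * 17.2^2) = 124.0548 m^2


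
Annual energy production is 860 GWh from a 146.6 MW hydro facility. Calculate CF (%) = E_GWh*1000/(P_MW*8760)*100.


CF = 860 * 1000 / (146.6 * 8760) * 100 = 66.9669 %


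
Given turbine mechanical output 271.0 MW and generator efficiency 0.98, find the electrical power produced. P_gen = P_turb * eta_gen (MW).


P_gen = 271.0 * 0.98 = 265.5800 MW


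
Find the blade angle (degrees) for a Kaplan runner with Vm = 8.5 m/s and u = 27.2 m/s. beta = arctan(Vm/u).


beta = arctan(8.5 / 27.2) = 17.3540 degrees


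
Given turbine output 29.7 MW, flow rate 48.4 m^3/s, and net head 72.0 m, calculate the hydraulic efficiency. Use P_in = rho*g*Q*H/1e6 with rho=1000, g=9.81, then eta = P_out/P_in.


P_in = 1000 * 9.81 * 48.4 * 72.0 / 1e6 = 34.1859 MW
eta = 29.7 / 34.1859 = 0.8688


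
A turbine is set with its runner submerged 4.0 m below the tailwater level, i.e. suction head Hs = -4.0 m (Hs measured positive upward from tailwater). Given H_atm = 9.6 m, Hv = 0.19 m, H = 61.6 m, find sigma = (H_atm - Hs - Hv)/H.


sigma = (9.6 - (-4.0) - 0.19) / 61.6 = 0.2177


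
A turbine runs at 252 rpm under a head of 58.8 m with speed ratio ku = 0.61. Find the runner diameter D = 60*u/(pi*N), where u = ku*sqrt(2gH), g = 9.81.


u = 0.61 * sqrt(2*9.81*58.8) = 20.7190 m/s
D = 60 * 20.7190 / (pi * 252) = 1.5703 m


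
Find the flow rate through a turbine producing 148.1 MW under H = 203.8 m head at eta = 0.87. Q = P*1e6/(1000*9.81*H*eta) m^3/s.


Q = 148.1 * 1e6 / (1000 * 9.81 * 203.8 * 0.87) = 85.1457 m^3/s


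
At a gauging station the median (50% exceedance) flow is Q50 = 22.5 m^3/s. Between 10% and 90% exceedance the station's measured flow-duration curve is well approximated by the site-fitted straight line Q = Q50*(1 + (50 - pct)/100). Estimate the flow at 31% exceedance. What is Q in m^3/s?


Q = 22.5 * (1 + (50 - 31)/100) = 26.7750 m^3/s


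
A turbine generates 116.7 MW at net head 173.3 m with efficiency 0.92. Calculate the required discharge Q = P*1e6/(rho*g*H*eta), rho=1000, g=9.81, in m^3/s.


Q = 116.7 * 1e6 / (1000 * 9.81 * 173.3 * 0.92) = 74.6132 m^3/s


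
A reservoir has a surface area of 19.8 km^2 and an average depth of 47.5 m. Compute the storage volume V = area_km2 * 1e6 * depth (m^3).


V = 19.8 * 1e6 * 47.5 = 9.4050e+08 m^3


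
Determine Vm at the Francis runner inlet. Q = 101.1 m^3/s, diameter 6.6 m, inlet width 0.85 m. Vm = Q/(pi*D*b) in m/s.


Vm = 101.1 / (pi * 6.6 * 0.85) = 5.7364 m/s


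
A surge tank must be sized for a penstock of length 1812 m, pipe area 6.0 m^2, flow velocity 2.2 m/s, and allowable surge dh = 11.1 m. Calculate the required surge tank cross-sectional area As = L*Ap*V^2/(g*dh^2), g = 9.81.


As = 1812 * 6.0 * 2.2^2 / (9.81 * 11.1^2) = 43.5351 m^2


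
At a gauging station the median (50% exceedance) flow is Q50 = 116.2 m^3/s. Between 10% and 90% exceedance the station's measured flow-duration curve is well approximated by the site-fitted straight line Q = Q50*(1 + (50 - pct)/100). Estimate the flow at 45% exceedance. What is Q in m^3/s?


Q = 116.2 * (1 + (50 - 45)/100) = 122.0100 m^3/s


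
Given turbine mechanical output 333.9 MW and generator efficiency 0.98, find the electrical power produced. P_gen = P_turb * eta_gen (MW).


P_gen = 333.9 * 0.98 = 327.2220 MW


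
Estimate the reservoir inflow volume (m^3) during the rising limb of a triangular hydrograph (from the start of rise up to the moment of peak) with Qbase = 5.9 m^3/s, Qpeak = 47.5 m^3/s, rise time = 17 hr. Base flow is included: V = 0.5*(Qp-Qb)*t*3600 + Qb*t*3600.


V = 0.5*(47.5 - 5.9)*17*3600 + 5.9*17*3600 = 1.6340e+06 m^3


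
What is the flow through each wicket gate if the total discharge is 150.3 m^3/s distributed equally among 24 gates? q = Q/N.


q = 150.3 / 24 = 6.2625 m^3/s


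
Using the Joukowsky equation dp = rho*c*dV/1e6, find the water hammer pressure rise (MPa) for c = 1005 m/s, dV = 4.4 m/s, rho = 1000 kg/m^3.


dp = 1000 * 1005 * 4.4 / 1e6 = 4.4220 MPa


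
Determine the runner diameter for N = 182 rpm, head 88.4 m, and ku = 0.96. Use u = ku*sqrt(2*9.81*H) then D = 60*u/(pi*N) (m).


u = 0.96 * sqrt(2*9.81*88.4) = 39.9804 m/s
D = 60 * 39.9804 / (pi * 182) = 4.1954 m


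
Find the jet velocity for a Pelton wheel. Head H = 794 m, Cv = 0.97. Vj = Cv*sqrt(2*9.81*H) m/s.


Vj = 0.97 * sqrt(2*9.81*794) = 121.0686 m/s


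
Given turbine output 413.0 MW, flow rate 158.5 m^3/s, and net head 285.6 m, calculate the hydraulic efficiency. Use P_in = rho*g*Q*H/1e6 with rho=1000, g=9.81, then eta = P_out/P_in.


P_in = 1000 * 9.81 * 158.5 * 285.6 / 1e6 = 444.0752 MW
eta = 413.0 / 444.0752 = 0.9300


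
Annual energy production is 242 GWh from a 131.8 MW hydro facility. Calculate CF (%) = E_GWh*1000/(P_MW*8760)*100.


CF = 242 * 1000 / (131.8 * 8760) * 100 = 20.9602 %


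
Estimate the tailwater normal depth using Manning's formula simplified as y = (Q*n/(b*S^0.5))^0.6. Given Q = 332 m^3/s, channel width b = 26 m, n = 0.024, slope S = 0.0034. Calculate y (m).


y = (332 * 0.024 / (26 * 0.0034^0.5))^0.6 = 2.7063 m


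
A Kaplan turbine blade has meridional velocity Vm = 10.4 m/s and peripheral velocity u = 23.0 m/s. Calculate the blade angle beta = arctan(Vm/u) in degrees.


beta = arctan(10.4 / 23.0) = 24.3312 degrees


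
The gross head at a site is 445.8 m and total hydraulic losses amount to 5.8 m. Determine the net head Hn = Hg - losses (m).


Hn = 445.8 - 5.8 = 440.0000 m


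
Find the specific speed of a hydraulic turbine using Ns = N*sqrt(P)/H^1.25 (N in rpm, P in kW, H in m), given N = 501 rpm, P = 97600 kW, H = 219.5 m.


Ns = 501 * 97600^0.5 / 219.5^1.25 = 185.2548


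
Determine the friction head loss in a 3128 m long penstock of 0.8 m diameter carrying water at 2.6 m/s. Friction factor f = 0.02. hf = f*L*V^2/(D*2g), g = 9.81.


hf = 0.02 * 3128 * 2.6^2 / (0.8 * 2 * 9.81) = 26.9435 m


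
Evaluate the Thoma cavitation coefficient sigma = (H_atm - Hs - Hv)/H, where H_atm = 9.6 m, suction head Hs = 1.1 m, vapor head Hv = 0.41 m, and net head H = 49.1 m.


sigma = (9.6 - 1.1 - 0.41) / 49.1 = 0.1648


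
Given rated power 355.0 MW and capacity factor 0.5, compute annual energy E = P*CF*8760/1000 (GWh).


E = 355.0 * 0.5 * 8760 / 1000 = 1554.9000 GWh


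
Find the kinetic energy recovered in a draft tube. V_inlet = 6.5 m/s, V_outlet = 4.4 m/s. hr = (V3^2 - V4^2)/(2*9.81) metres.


hr = (6.5^2 - 4.4^2) / (2*9.81) = 1.1667 m


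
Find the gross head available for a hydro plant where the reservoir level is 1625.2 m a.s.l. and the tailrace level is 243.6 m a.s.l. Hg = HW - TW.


Hg = 1625.2 - 243.6 = 1381.6000 m


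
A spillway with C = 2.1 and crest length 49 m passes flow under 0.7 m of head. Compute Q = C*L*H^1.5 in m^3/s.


Q = 2.1 * 49 * 0.7^1.5 = 60.2646 m^3/s


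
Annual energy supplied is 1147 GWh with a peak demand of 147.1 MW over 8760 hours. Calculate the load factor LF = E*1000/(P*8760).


LF = 1147 * 1000 / (147.1 * 8760) = 0.8901


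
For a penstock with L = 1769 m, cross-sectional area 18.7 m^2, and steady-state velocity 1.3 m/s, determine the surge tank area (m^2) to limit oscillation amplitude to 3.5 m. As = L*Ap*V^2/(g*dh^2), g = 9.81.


As = 1769 * 18.7 * 1.3^2 / (9.81 * 3.5^2) = 465.2121 m^2


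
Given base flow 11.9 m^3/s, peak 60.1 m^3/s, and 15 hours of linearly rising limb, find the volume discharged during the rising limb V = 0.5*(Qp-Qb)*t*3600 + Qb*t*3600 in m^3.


V = 0.5*(60.1 - 11.9)*15*3600 + 11.9*15*3600 = 1.9440e+06 m^3


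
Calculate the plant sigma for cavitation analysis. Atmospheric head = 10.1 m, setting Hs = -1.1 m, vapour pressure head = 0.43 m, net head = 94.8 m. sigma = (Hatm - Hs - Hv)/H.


sigma = (10.1 - (-1.1) - 0.43) / 94.8 = 0.1136


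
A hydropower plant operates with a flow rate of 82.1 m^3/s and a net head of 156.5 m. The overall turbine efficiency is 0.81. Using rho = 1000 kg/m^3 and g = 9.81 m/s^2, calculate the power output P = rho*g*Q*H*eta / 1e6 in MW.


P = 1000 * 9.81 * 82.1 * 156.5 * 0.81 / 1e6 = 102.0967 MW


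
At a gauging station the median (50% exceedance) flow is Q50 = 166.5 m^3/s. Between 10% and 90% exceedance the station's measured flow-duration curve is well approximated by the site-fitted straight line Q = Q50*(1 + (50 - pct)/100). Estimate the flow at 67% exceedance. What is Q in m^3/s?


Q = 166.5 * (1 + (50 - 67)/100) = 138.1950 m^3/s


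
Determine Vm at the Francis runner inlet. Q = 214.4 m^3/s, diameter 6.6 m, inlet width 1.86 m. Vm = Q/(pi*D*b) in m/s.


Vm = 214.4 / (pi * 6.6 * 1.86) = 5.5593 m/s


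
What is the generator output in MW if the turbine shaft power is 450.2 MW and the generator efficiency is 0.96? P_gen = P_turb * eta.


P_gen = 450.2 * 0.96 = 432.1920 MW


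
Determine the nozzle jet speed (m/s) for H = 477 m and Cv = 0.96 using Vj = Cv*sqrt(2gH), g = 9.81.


Vj = 0.96 * sqrt(2*9.81*477) = 92.8710 m/s


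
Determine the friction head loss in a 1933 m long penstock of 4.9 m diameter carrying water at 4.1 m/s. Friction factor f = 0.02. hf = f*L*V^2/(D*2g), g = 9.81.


hf = 0.02 * 1933 * 4.1^2 / (4.9 * 2 * 9.81) = 6.7598 m


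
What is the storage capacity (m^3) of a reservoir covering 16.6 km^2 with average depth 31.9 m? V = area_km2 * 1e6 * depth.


V = 16.6 * 1e6 * 31.9 = 5.2954e+08 m^3


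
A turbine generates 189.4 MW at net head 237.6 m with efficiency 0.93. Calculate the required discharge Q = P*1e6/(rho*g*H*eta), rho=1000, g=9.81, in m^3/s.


Q = 189.4 * 1e6 / (1000 * 9.81 * 237.6 * 0.93) = 87.3739 m^3/s


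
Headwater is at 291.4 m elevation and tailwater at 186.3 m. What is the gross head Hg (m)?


Hg = 291.4 - 186.3 = 105.1000 m


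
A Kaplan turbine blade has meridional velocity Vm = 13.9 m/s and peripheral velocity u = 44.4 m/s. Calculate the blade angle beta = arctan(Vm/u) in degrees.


beta = arctan(13.9 / 44.4) = 17.3834 degrees


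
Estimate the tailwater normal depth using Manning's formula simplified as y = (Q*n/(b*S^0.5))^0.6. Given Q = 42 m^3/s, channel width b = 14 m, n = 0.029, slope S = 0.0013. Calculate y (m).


y = (42 * 0.029 / (14 * 0.0013^0.5))^0.6 = 1.6964 m


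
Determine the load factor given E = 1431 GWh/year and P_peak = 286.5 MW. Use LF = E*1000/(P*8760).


LF = 1431 * 1000 / (286.5 * 8760) = 0.5702


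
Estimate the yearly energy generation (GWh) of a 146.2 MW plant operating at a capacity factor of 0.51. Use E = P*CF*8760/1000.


E = 146.2 * 0.51 * 8760 / 1000 = 653.1631 GWh


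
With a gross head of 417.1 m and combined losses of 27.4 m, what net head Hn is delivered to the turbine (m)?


Hn = 417.1 - 27.4 = 389.7000 m


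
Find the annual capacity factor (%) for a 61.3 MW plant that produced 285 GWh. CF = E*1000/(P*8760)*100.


CF = 285 * 1000 / (61.3 * 8760) * 100 = 53.0738 %


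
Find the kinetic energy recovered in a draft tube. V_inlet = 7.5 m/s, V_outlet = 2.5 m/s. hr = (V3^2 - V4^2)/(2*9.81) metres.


hr = (7.5^2 - 2.5^2) / (2*9.81) = 2.5484 m


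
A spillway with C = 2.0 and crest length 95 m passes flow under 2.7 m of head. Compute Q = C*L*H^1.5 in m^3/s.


Q = 2.0 * 95 * 2.7^1.5 = 842.9450 m^3/s


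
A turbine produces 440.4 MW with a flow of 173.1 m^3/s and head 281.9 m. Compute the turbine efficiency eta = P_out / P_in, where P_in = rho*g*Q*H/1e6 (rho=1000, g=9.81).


P_in = 1000 * 9.81 * 173.1 * 281.9 / 1e6 = 478.6975 MW
eta = 440.4 / 478.6975 = 0.9200


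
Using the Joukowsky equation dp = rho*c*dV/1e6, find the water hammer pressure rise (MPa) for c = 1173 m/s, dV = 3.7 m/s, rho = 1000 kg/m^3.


dp = 1000 * 1173 * 3.7 / 1e6 = 4.3401 MPa


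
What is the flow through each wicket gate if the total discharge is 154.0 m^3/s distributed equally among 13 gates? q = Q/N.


q = 154.0 / 13 = 11.8462 m^3/s


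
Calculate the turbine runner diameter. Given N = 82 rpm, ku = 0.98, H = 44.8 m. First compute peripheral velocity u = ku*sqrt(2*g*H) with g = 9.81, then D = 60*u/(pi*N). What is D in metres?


u = 0.98 * sqrt(2*9.81*44.8) = 29.0546 m/s
D = 60 * 29.0546 / (pi * 82) = 6.7671 m


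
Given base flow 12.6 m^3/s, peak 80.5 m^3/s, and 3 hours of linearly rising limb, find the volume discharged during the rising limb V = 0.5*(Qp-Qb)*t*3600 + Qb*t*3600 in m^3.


V = 0.5*(80.5 - 12.6)*3*3600 + 12.6*3*3600 = 502740.0000 m^3


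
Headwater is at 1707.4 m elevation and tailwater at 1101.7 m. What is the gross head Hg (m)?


Hg = 1707.4 - 1101.7 = 605.7000 m


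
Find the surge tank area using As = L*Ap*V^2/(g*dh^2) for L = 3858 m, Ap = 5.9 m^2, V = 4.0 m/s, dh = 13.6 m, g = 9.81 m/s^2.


As = 3858 * 5.9 * 4.0^2 / (9.81 * 13.6^2) = 200.7185 m^2
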